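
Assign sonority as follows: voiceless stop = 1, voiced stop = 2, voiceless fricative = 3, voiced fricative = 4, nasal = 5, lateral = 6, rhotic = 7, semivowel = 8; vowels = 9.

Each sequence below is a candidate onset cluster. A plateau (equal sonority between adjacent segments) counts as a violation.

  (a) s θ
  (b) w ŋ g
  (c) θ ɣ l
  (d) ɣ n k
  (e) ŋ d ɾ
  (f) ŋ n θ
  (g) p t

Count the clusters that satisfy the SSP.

(a) 3-3 → violates
(b) 8-5-2 → violates
(c) 3-4-6 → obeys
(d) 4-5-1 → violates
(e) 5-2-7 → violates
(f) 5-5-3 → violates
(g) 1-1 → violates

1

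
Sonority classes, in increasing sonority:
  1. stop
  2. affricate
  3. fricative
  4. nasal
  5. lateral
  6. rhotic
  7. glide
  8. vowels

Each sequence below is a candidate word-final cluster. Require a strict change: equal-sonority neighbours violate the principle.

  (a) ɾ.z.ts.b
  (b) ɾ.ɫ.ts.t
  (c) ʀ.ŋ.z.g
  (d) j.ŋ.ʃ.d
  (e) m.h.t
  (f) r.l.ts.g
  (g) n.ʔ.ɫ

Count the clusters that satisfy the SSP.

6

(a) ɾ.z.ts.b: profile 6-3-2-1 — obeys.
(b) ɾ.ɫ.ts.t: profile 6-5-2-1 — obeys.
(c) ʀ.ŋ.z.g: profile 6-4-3-1 — obeys.
(d) j.ŋ.ʃ.d: profile 7-4-3-1 — obeys.
(e) m.h.t: profile 4-3-1 — obeys.
(f) r.l.ts.g: profile 6-5-2-1 — obeys.
(g) n.ʔ.ɫ: profile 4-1-5 — violates.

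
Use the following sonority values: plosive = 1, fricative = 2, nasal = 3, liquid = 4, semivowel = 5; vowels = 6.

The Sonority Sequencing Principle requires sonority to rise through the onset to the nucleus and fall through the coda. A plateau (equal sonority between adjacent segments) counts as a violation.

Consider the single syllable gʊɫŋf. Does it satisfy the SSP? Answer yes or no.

yes

Onset: /g/ is a plosive (sonority 1); then the nucleus /ʊ/ (sonority 6).
Onset profile 1-6 — rises to the nucleus.
Coda: /ɫ/ is a liquid (sonority 4), /ŋ/ is a nasal (sonority 3), /f/ is a fricative (sonority 2).
Coda profile 6-4-3-2 — falls from the nucleus.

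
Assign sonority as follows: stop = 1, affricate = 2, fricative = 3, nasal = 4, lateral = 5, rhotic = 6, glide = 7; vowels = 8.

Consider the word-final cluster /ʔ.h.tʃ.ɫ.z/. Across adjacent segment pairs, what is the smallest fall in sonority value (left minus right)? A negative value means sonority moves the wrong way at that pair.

-3

/ʔ/: stop = 1.
/h/: fricative = 3.
/tʃ/: affricate = 2.
/ɫ/: lateral = 5.
/z/: fricative = 3.
/ʔ/→/h/: change -2.
/h/→/tʃ/: change +1.
/tʃ/→/ɫ/: change -3.
/ɫ/→/z/: change +2.
Minimum = -3.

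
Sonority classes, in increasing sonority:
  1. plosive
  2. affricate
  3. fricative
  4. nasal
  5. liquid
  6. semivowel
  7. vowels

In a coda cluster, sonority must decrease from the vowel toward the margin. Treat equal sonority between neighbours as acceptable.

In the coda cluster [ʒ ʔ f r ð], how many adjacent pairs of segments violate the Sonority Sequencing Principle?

2

/ʒ/: fricative = 3.
/ʔ/: plosive = 1.
/f/: fricative = 3.
/r/: liquid = 5.
/ð/: fricative = 3.
/ʒ/→/ʔ/: 3→1 (falls) — ok.
/ʔ/→/f/: 1→3 (does not fall) — violation.
/f/→/r/: 3→5 (does not fall) — violation.
/r/→/ð/: 5→3 (falls) — ok.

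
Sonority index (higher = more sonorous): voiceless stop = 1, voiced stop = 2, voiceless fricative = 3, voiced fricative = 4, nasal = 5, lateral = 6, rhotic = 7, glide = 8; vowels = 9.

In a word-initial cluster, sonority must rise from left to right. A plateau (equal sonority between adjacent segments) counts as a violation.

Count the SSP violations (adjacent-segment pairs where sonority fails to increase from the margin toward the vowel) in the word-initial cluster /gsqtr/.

2

/g/ is a voiced stop (sonority 2).
/s/ is a voiceless fricative (sonority 3).
/q/ is a voiceless stop (sonority 1).
/t/ is a voiceless stop (sonority 1).
/r/ is a rhotic (sonority 7).
/g/→/s/: 2→3 (rises) — ok.
/s/→/q/: 3→1 (does not rise) — violation.
/q/→/t/: 1→1 (plateau) — violation.
/t/→/r/: 1→7 (rises) — ok.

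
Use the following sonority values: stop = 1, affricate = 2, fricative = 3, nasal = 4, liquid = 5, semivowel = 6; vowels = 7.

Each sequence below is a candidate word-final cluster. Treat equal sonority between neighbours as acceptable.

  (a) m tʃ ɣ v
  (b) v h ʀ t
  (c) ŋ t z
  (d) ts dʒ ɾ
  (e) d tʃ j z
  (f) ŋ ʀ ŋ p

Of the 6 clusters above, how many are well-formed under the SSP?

0

(a) m tʃ ɣ v: profile 4-2-3-3 — violates.
(b) v h ʀ t: profile 3-3-5-1 — violates.
(c) ŋ t z: profile 4-1-3 — violates.
(d) ts dʒ ɾ: profile 2-2-5 — violates.
(e) d tʃ j z: profile 1-2-6-3 — violates.
(f) ŋ ʀ ŋ p: profile 4-5-4-1 — violates.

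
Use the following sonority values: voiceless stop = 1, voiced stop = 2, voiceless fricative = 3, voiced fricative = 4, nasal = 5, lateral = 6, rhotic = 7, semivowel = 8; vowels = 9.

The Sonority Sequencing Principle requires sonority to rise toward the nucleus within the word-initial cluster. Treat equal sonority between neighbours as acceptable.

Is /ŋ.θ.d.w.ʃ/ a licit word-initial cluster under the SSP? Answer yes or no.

no

/ŋ/ is a nasal (sonority 5).
/θ/ is a voiceless fricative (sonority 3).
/d/ is a voiced stop (sonority 2).
/w/ is a semivowel (sonority 8).
/ʃ/ is a voiceless fricative (sonority 3).
The profile is 5-3-2-8-3. Between /ŋ/ (5) and /θ/ (3) sonority does not rise, so the cluster violates the SSP.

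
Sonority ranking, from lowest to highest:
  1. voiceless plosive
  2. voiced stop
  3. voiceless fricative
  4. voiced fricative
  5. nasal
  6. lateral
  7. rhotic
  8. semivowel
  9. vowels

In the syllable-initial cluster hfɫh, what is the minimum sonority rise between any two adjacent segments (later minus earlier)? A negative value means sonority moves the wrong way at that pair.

/h/ — voiceless fricative, sonority 3.
/f/ — voiceless fricative, sonority 3.
/ɫ/ — lateral, sonority 6.
/h/ — voiceless fricative, sonority 3.
/h/→/f/: change +0.
/f/→/ɫ/: change +3.
/ɫ/→/h/: change -3.
Minimum = -3.

-3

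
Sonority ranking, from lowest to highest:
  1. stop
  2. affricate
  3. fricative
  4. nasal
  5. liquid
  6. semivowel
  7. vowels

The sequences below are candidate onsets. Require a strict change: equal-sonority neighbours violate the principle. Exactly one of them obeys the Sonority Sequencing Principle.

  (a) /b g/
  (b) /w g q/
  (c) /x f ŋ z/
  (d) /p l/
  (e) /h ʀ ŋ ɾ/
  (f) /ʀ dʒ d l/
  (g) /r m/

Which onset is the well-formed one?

(a) 1-1 → violates
(b) 6-1-1 → violates
(c) 3-3-4-3 → violates
(d) 1-5 → obeys
(e) 3-5-4-5 → violates
(f) 5-2-1-5 → violates
(g) 5-4 → violates

d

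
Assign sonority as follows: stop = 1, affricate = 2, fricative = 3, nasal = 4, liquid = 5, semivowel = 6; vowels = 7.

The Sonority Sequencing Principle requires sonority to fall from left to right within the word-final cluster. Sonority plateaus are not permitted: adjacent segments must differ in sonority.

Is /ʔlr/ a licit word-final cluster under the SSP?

/ʔ/ is a stop (sonority 1).
/l/ is a liquid (sonority 5).
/r/ is a liquid (sonority 5).
The profile is 1-5-5. Between /ʔ/ (1) and /l/ (5) sonority does not fall, so the cluster violates the SSP.

no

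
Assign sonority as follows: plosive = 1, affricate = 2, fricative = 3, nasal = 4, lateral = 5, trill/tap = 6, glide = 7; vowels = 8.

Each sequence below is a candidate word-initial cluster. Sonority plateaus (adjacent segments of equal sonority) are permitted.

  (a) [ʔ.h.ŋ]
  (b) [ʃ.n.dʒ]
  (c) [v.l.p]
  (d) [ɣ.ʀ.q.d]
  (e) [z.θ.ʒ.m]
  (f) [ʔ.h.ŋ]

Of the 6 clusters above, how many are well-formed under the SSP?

(a) 1-3-4 → obeys
(b) 3-4-2 → violates
(c) 3-5-1 → violates
(d) 3-6-1-1 → violates
(e) 3-3-3-4 → obeys
(f) 1-3-4 → obeys

3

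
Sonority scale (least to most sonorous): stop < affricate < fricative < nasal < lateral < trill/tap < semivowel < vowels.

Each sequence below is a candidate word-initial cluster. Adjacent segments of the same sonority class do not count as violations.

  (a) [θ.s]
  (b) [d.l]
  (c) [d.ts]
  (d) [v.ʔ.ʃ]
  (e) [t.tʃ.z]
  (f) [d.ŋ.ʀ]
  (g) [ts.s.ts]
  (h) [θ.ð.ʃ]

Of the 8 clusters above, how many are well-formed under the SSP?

(a) sonority 3-3: well-formed.
(b) sonority 1-5: well-formed.
(c) sonority 1-2: well-formed.
(d) sonority 3-1-3: ill-formed.
(e) sonority 1-2-3: well-formed.
(f) sonority 1-4-6: well-formed.
(g) sonority 2-3-2: ill-formed.
(h) sonority 3-3-3: well-formed.

6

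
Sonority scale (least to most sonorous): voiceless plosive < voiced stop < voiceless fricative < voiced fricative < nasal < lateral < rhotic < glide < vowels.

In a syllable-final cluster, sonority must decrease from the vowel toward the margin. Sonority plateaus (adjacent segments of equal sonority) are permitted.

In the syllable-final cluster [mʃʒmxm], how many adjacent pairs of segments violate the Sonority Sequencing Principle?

3

/m/ — nasal, sonority 5.
/ʃ/ — voiceless fricative, sonority 3.
/ʒ/ — voiced fricative, sonority 4.
/m/ — nasal, sonority 5.
/x/ — voiceless fricative, sonority 3.
/m/ — nasal, sonority 5.
/m/→/ʃ/: 5→3 (falls) — ok.
/ʃ/→/ʒ/: 3→4 (does not fall) — violation.
/ʒ/→/m/: 4→5 (does not fall) — violation.
/m/→/x/: 5→3 (falls) — ok.
/x/→/m/: 3→5 (does not fall) — violation.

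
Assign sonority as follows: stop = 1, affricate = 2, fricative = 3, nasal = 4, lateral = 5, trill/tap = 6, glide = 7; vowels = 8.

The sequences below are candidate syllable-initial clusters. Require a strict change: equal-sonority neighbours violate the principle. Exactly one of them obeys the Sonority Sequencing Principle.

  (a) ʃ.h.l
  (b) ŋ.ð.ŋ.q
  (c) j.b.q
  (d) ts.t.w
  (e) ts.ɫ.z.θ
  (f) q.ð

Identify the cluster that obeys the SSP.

f

(a) ʃ.h.l: profile 3-3-5 — violates.
(b) ŋ.ð.ŋ.q: profile 4-3-4-1 — violates.
(c) j.b.q: profile 7-1-1 — violates.
(d) ts.t.w: profile 2-1-7 — violates.
(e) ts.ɫ.z.θ: profile 2-5-3-3 — violates.
(f) q.ð: profile 1-3 — obeys.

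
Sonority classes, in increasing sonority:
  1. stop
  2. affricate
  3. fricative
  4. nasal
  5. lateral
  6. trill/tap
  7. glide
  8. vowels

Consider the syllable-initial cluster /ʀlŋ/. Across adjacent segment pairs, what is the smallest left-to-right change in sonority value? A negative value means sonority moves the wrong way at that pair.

/ʀ/ — trill/tap, sonority 6.
/l/ — lateral, sonority 5.
/ŋ/ — nasal, sonority 4.
/ʀ/→/l/: change -1.
/l/→/ŋ/: change -1.
Minimum = -1.

-1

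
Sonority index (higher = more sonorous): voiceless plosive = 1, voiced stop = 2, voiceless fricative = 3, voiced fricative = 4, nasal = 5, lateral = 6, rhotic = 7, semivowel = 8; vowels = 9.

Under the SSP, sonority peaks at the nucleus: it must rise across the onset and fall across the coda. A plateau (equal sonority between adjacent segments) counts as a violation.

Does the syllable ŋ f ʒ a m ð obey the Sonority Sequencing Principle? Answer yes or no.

Onset: /ŋ/ is a nasal (sonority 5), /f/ is a voiceless fricative (sonority 3), /ʒ/ is a voiced fricative (sonority 4); then the nucleus /a/ (sonority 9).
Onset profile 5-3-4-9 — does not strictly rise throughout.
Coda: /m/ is a nasal (sonority 5), /ð/ is a voiced fricative (sonority 4).
Coda profile 9-5-4 — falls from the nucleus.

no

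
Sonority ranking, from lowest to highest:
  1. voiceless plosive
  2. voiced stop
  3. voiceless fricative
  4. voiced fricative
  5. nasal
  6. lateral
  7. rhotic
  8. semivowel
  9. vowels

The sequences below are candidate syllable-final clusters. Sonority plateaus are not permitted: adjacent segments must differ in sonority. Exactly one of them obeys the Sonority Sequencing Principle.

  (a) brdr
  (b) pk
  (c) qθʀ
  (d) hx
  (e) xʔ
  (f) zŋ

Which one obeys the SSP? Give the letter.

e

(a) brdr: profile 2-7-2-7 — violates.
(b) pk: profile 1-1 — violates.
(c) qθʀ: profile 1-3-7 — violates.
(d) hx: profile 3-3 — violates.
(e) xʔ: profile 3-1 — obeys.
(f) zŋ: profile 4-5 — violates.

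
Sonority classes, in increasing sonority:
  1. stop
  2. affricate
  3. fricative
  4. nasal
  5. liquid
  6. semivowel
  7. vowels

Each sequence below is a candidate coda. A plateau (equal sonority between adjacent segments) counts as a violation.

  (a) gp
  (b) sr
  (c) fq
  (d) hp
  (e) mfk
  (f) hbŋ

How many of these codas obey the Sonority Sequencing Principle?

(a) gp: profile 1-1 — violates.
(b) sr: profile 3-5 — violates.
(c) fq: profile 3-1 — obeys.
(d) hp: profile 3-1 — obeys.
(e) mfk: profile 4-3-1 — obeys.
(f) hbŋ: profile 3-1-4 — violates.

3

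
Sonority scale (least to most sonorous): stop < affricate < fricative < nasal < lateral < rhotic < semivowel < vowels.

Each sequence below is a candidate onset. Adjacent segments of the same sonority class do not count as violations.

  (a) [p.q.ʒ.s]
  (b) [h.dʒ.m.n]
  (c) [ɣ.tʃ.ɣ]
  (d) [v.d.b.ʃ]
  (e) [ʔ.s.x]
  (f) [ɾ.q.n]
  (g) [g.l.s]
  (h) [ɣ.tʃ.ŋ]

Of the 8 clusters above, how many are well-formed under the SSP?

2

(a) sonority 1-1-3-3: well-formed.
(b) sonority 3-2-4-4: ill-formed.
(c) sonority 3-2-3: ill-formed.
(d) sonority 3-1-1-3: ill-formed.
(e) sonority 1-3-3: well-formed.
(f) sonority 6-1-4: ill-formed.
(g) sonority 1-5-3: ill-formed.
(h) sonority 3-2-4: ill-formed.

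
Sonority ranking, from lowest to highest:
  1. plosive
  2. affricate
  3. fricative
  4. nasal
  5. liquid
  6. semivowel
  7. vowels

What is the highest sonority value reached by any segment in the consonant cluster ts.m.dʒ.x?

4

/ts/ — affricate, sonority 2.
/m/ — nasal, sonority 4.
/dʒ/ — affricate, sonority 2.
/x/ — fricative, sonority 3.
The maximum is 4.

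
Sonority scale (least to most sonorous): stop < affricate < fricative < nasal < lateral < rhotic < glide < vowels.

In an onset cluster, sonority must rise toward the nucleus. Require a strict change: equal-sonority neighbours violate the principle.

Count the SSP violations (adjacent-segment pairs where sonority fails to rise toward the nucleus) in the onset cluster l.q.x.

/l/ — lateral, sonority 5.
/q/ — stop, sonority 1.
/x/ — fricative, sonority 3.
/l/→/q/: 5→1 (does not rise) — violation.
/q/→/x/: 1→3 (rises) — ok.

1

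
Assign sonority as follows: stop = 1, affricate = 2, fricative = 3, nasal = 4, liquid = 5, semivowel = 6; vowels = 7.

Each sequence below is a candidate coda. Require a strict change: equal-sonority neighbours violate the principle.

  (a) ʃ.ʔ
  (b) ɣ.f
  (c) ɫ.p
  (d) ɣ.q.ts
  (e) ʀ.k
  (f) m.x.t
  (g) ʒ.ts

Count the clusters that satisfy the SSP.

(a) sonority 3-1: well-formed.
(b) sonority 3-3: ill-formed.
(c) sonority 5-1: well-formed.
(d) sonority 3-1-2: ill-formed.
(e) sonority 5-1: well-formed.
(f) sonority 4-3-1: well-formed.
(g) sonority 3-2: well-formed.

5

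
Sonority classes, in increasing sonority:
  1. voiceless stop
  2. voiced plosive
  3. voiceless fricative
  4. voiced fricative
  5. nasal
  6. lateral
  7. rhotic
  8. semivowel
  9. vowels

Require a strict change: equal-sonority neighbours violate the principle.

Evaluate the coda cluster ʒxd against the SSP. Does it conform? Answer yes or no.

yes

/ʒ/ is a voiced fricative (sonority 4).
/x/ is a voiceless fricative (sonority 3).
/d/ is a voiced plosive (sonority 2).
The profile 4-3-2 strictly falls, so the coda cluster satisfies the SSP.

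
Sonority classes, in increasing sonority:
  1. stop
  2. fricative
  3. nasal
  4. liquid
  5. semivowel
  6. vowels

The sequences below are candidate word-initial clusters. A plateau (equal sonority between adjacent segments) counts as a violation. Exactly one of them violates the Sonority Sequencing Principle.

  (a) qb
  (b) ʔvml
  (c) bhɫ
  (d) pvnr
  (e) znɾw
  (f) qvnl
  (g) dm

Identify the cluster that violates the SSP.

(a) 1-1 → violates
(b) 1-2-3-4 → obeys
(c) 1-2-4 → obeys
(d) 1-2-3-4 → obeys
(e) 2-3-4-5 → obeys
(f) 1-2-3-4 → obeys
(g) 1-3 → obeys

a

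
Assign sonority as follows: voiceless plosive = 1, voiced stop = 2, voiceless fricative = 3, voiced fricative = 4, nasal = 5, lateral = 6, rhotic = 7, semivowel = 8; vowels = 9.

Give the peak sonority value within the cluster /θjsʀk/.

/θ/: voiceless fricative = 3.
/j/: semivowel = 8.
/s/: voiceless fricative = 3.
/ʀ/: rhotic = 7.
/k/: voiceless plosive = 1.
The maximum is 8.

8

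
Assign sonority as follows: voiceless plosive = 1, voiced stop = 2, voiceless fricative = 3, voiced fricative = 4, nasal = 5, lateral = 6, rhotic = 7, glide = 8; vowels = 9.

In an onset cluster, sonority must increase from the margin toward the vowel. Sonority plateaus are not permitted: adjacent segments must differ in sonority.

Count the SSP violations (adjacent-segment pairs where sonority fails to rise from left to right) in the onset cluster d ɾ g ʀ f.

2

/d/ — voiced stop, sonority 2.
/ɾ/ — rhotic, sonority 7.
/g/ — voiced stop, sonority 2.
/ʀ/ — rhotic, sonority 7.
/f/ — voiceless fricative, sonority 3.
/d/→/ɾ/: 2→7 (rises) — ok.
/ɾ/→/g/: 7→2 (does not rise) — violation.
/g/→/ʀ/: 2→7 (rises) — ok.
/ʀ/→/f/: 7→3 (does not rise) — violation.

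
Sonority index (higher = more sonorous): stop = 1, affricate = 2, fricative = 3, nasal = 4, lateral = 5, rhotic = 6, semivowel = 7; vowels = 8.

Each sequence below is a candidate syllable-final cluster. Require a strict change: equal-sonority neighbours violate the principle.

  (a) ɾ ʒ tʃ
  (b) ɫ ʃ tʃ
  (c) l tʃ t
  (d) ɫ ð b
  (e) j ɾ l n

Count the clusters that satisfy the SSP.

5

(a) 6-3-2 → obeys
(b) 5-3-2 → obeys
(c) 5-2-1 → obeys
(d) 5-3-1 → obeys
(e) 7-6-5-4 → obeys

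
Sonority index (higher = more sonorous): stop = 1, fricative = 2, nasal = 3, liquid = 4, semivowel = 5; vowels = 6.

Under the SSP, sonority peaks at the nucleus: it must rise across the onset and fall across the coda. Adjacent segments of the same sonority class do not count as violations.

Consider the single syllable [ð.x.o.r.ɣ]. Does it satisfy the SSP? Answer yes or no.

yes

Onset: /ð/ is a fricative (sonority 2), /x/ is a fricative (sonority 2); then the nucleus /o/ (sonority 6).
Onset profile 2-2-6 — rises to the nucleus.
Coda: /r/ is a liquid (sonority 4), /ɣ/ is a fricative (sonority 2).
Coda profile 6-4-2 — falls from the nucleus.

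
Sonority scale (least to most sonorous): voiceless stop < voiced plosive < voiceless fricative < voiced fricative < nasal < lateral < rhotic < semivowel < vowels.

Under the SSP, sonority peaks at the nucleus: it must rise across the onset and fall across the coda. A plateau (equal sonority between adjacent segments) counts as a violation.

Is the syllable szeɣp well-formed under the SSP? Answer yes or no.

yes

Onset: /s/ is a voiceless fricative (sonority 3), /z/ is a voiced fricative (sonority 4); then the nucleus /e/ (sonority 9).
Onset profile 3-4-9 — rises to the nucleus.
Coda: /ɣ/ is a voiced fricative (sonority 4), /p/ is a voiceless stop (sonority 1).
Coda profile 9-4-1 — falls from the nucleus.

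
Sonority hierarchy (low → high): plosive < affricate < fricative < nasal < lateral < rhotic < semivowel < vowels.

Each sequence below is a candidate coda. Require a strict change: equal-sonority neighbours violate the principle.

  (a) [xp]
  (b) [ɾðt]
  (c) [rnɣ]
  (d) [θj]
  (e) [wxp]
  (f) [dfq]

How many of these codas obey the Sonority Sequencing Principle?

4

(a) 3-1 → obeys
(b) 6-3-1 → obeys
(c) 6-4-3 → obeys
(d) 3-7 → violates
(e) 7-3-1 → obeys
(f) 1-3-1 → violates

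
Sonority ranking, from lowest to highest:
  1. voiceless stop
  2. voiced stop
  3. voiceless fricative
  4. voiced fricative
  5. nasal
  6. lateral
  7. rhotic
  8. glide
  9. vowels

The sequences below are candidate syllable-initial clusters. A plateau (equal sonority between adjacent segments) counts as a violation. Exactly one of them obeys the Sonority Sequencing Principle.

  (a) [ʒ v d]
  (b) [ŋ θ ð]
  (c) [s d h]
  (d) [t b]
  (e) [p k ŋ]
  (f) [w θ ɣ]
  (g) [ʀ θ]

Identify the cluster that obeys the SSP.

(a) [ʒ v d]: profile 4-4-2 — violates.
(b) [ŋ θ ð]: profile 5-3-4 — violates.
(c) [s d h]: profile 3-2-3 — violates.
(d) [t b]: profile 1-2 — obeys.
(e) [p k ŋ]: profile 1-1-5 — violates.
(f) [w θ ɣ]: profile 8-3-4 — violates.
(g) [ʀ θ]: profile 7-3 — violates.

d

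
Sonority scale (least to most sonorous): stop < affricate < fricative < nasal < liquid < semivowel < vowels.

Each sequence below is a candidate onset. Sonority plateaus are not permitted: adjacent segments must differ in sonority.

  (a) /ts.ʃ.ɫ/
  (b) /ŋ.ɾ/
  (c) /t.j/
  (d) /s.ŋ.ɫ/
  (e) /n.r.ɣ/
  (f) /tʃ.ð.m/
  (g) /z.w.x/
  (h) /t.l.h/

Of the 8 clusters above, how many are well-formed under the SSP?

(a) /ts.ʃ.ɫ/: profile 2-3-5 — obeys.
(b) /ŋ.ɾ/: profile 4-5 — obeys.
(c) /t.j/: profile 1-6 — obeys.
(d) /s.ŋ.ɫ/: profile 3-4-5 — obeys.
(e) /n.r.ɣ/: profile 4-5-3 — violates.
(f) /tʃ.ð.m/: profile 2-3-4 — obeys.
(g) /z.w.x/: profile 3-6-3 — violates.
(h) /t.l.h/: profile 1-5-3 — violates.

5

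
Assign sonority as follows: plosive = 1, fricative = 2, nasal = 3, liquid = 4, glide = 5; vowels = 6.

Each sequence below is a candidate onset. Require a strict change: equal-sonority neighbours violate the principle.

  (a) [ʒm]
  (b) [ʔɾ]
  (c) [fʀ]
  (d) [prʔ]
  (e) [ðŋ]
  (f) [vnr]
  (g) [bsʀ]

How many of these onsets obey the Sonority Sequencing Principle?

(a) sonority 2-3: well-formed.
(b) sonority 1-4: well-formed.
(c) sonority 2-4: well-formed.
(d) sonority 1-4-1: ill-formed.
(e) sonority 2-3: well-formed.
(f) sonority 2-3-4: well-formed.
(g) sonority 1-2-4: well-formed.

6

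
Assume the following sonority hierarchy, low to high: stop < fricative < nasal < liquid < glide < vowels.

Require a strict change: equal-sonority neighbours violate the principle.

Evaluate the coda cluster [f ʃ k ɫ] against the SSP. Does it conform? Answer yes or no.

no

/f/: fricative = 2.
/ʃ/: fricative = 2.
/k/: stop = 1.
/ɫ/: liquid = 4.
The profile is 2-2-1-4. Between /f/ (2) and /ʃ/ (2) sonority does not fall, so the cluster violates the SSP.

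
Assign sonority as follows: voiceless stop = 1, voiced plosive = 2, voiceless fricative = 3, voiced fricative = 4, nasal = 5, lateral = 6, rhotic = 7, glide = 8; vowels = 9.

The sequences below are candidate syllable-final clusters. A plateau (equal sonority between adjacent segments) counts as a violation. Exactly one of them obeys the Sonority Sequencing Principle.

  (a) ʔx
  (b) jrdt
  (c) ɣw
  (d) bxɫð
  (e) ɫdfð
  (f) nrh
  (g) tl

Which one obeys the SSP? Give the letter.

(a) sonority 1-3: ill-formed.
(b) sonority 8-7-2-1: well-formed.
(c) sonority 4-8: ill-formed.
(d) sonority 2-3-6-4: ill-formed.
(e) sonority 6-2-3-4: ill-formed.
(f) sonority 5-7-3: ill-formed.
(g) sonority 1-6: ill-formed.

b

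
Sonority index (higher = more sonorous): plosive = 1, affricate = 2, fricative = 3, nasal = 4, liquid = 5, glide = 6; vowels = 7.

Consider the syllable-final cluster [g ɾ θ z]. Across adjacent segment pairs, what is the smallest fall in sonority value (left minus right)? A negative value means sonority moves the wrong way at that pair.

-4

/g/ — plosive, sonority 1.
/ɾ/ — liquid, sonority 5.
/θ/ — fricative, sonority 3.
/z/ — fricative, sonority 3.
/g/→/ɾ/: change -4.
/ɾ/→/θ/: change +2.
/θ/→/z/: change +0.
Minimum = -4.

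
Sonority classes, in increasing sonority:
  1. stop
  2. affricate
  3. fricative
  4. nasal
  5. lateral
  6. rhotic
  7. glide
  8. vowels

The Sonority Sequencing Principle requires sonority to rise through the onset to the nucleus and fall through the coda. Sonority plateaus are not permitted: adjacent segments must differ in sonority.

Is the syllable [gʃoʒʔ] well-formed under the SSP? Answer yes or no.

yes

Onset: /g/ is a stop (sonority 1), /ʃ/ is a fricative (sonority 3); then the nucleus /o/ (sonority 8).
Onset profile 1-3-8 — rises to the nucleus.
Coda: /ʒ/ is a fricative (sonority 3), /ʔ/ is a stop (sonority 1).
Coda profile 8-3-1 — falls from the nucleus.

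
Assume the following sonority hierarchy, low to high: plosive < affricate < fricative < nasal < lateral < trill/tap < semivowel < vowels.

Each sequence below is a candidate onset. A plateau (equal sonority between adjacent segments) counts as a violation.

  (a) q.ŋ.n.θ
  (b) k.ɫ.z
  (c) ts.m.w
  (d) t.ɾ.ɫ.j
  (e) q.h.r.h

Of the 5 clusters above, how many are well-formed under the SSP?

(a) q.ŋ.n.θ: profile 1-4-4-3 — violates.
(b) k.ɫ.z: profile 1-5-3 — violates.
(c) ts.m.w: profile 2-4-7 — obeys.
(d) t.ɾ.ɫ.j: profile 1-6-5-7 — violates.
(e) q.h.r.h: profile 1-3-6-3 — violates.

1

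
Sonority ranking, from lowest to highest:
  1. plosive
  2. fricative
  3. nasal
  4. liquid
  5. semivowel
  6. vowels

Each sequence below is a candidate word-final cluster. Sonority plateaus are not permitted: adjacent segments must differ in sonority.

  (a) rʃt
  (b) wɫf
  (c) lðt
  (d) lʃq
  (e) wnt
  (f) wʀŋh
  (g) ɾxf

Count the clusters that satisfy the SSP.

(a) sonority 4-2-1: well-formed.
(b) sonority 5-4-2: well-formed.
(c) sonority 4-2-1: well-formed.
(d) sonority 4-2-1: well-formed.
(e) sonority 5-3-1: well-formed.
(f) sonority 5-4-3-2: well-formed.
(g) sonority 4-2-2: ill-formed.

6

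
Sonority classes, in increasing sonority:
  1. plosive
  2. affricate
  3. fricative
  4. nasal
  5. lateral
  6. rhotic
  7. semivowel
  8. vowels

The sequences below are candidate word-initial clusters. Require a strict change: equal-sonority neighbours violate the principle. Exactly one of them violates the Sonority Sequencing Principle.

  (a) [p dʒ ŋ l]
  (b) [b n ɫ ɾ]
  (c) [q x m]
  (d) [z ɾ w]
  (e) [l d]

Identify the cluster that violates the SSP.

(a) [p dʒ ŋ l]: profile 1-2-4-5 — obeys.
(b) [b n ɫ ɾ]: profile 1-4-5-6 — obeys.
(c) [q x m]: profile 1-3-4 — obeys.
(d) [z ɾ w]: profile 3-6-7 — obeys.
(e) [l d]: profile 5-1 — violates.

e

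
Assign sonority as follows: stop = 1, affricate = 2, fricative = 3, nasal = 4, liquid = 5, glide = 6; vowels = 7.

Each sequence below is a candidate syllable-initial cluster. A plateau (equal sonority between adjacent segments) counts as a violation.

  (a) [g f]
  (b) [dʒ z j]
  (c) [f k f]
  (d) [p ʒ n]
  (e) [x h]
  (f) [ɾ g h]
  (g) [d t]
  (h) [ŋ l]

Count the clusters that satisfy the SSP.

4

(a) 1-3 → obeys
(b) 2-3-6 → obeys
(c) 3-1-3 → violates
(d) 1-3-4 → obeys
(e) 3-3 → violates
(f) 5-1-3 → violates
(g) 1-1 → violates
(h) 4-5 → obeys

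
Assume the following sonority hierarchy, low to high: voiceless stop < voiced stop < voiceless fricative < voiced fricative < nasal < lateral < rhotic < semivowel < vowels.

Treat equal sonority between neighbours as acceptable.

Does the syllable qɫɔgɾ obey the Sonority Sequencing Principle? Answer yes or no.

no

Onset: /q/ is a voiceless stop (sonority 1), /ɫ/ is a lateral (sonority 6); then the nucleus /ɔ/ (sonority 9).
Onset profile 1-6-9 — rises to the nucleus.
Coda: /g/ is a voiced stop (sonority 2), /ɾ/ is a rhotic (sonority 7).
Coda profile 9-2-7 — does not fall throughout.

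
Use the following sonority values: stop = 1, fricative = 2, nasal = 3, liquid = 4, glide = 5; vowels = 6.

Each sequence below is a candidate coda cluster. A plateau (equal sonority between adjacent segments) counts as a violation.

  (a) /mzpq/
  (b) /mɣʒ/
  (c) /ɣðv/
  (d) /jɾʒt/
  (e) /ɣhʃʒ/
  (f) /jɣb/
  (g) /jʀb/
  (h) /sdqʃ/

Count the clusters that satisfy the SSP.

(a) sonority 3-2-1-1: ill-formed.
(b) sonority 3-2-2: ill-formed.
(c) sonority 2-2-2: ill-formed.
(d) sonority 5-4-2-1: well-formed.
(e) sonority 2-2-2-2: ill-formed.
(f) sonority 5-2-1: well-formed.
(g) sonority 5-4-1: well-formed.
(h) sonority 2-1-1-2: ill-formed.

3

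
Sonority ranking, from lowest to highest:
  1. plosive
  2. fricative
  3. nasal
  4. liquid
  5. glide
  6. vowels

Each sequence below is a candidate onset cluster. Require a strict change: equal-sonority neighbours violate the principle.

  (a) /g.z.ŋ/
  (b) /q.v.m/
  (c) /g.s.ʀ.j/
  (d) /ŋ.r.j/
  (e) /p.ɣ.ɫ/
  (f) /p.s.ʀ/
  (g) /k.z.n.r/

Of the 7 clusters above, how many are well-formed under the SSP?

(a) 1-2-3 → obeys
(b) 1-2-3 → obeys
(c) 1-2-4-5 → obeys
(d) 3-4-5 → obeys
(e) 1-2-4 → obeys
(f) 1-2-4 → obeys
(g) 1-2-3-4 → obeys

7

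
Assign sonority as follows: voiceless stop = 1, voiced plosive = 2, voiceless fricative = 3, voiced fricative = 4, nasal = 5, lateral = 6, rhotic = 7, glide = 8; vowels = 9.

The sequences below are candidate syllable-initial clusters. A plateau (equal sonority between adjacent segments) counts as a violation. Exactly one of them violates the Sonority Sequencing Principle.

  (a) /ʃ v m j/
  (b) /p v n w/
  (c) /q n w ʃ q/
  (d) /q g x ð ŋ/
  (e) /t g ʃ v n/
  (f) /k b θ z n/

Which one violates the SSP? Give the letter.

(a) 3-4-5-8 → obeys
(b) 1-4-5-8 → obeys
(c) 1-5-8-3-1 → violates
(d) 1-2-3-4-5 → obeys
(e) 1-2-3-4-5 → obeys
(f) 1-2-3-4-5 → obeys

c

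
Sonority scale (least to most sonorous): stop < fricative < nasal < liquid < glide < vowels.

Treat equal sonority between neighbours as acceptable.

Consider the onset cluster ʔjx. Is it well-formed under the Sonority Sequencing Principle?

no

/ʔ/ is a stop (sonority 1).
/j/ is a glide (sonority 5).
/x/ is a fricative (sonority 2).
The profile is 1-5-2. Between /j/ (5) and /x/ (2) sonority does not rise, so the cluster violates the SSP.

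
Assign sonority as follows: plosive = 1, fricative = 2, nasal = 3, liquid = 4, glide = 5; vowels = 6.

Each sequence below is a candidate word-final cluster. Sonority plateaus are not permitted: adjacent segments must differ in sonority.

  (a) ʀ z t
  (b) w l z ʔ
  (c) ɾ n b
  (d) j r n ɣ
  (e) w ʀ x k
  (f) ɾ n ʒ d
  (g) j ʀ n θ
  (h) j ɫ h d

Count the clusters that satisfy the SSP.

8

(a) sonority 4-2-1: well-formed.
(b) sonority 5-4-2-1: well-formed.
(c) sonority 4-3-1: well-formed.
(d) sonority 5-4-3-2: well-formed.
(e) sonority 5-4-2-1: well-formed.
(f) sonority 4-3-2-1: well-formed.
(g) sonority 5-4-3-2: well-formed.
(h) sonority 5-4-2-1: well-formed.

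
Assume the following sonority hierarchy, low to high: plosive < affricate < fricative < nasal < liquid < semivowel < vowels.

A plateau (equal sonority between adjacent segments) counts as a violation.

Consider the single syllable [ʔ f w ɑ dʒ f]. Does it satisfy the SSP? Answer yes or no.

no

Onset: /ʔ/ is a plosive (sonority 1), /f/ is a fricative (sonority 3), /w/ is a semivowel (sonority 6); then the nucleus /ɑ/ (sonority 7).
Onset profile 1-3-6-7 — rises to the nucleus.
Coda: /dʒ/ is an affricate (sonority 2), /f/ is a fricative (sonority 3).
Coda profile 7-2-3 — does not strictly fall throughout.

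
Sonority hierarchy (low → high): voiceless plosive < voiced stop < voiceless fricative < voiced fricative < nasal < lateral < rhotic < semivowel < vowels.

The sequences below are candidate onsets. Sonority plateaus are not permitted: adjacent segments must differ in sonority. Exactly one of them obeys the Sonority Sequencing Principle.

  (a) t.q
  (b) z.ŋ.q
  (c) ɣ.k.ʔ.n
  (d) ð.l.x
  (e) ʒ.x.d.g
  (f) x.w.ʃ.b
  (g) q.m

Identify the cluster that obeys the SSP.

(a) t.q: profile 1-1 — violates.
(b) z.ŋ.q: profile 4-5-1 — violates.
(c) ɣ.k.ʔ.n: profile 4-1-1-5 — violates.
(d) ð.l.x: profile 4-6-3 — violates.
(e) ʒ.x.d.g: profile 4-3-2-2 — violates.
(f) x.w.ʃ.b: profile 3-8-3-2 — violates.
(g) q.m: profile 1-5 — obeys.

g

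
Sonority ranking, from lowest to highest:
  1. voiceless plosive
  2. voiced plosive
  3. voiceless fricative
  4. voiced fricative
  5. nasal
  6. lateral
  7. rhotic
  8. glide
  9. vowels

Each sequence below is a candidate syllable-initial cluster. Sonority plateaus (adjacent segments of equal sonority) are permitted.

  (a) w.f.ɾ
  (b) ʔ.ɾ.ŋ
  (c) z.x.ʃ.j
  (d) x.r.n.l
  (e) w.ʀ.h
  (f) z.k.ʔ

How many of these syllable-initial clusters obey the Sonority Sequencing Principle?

(a) 8-3-7 → violates
(b) 1-7-5 → violates
(c) 4-3-3-8 → violates
(d) 3-7-5-6 → violates
(e) 8-7-3 → violates
(f) 4-1-1 → violates

0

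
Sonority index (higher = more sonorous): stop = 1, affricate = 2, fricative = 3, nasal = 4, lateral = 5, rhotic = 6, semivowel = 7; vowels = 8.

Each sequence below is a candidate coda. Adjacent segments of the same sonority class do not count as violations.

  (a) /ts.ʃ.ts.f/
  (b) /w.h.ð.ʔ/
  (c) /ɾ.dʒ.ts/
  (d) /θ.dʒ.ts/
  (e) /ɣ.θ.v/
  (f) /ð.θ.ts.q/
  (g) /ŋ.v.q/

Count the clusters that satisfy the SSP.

6

(a) 2-3-2-3 → violates
(b) 7-3-3-1 → obeys
(c) 6-2-2 → obeys
(d) 3-2-2 → obeys
(e) 3-3-3 → obeys
(f) 3-3-2-1 → obeys
(g) 4-3-1 → obeys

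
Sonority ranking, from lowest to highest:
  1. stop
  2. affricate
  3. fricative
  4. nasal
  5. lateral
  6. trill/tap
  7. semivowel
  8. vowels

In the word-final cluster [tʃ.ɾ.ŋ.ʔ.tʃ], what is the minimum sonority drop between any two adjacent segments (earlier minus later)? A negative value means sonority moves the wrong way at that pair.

/tʃ/ is an affricate (sonority 2).
/ɾ/ is a trill/tap (sonority 6).
/ŋ/ is a nasal (sonority 4).
/ʔ/ is a stop (sonority 1).
/tʃ/ is an affricate (sonority 2).
/tʃ/→/ɾ/: change -4.
/ɾ/→/ŋ/: change +2.
/ŋ/→/ʔ/: change +3.
/ʔ/→/tʃ/: change -1.
Minimum = -4.

-4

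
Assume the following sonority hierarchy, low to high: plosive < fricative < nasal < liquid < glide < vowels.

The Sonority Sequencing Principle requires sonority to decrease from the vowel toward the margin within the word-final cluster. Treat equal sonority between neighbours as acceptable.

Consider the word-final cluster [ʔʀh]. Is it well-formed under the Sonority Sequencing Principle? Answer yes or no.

/ʔ/ — plosive, sonority 1.
/ʀ/ — liquid, sonority 4.
/h/ — fricative, sonority 2.
The profile is 1-4-2. Between /ʔ/ (1) and /ʀ/ (4) sonority does not fall, so the cluster violates the SSP.

no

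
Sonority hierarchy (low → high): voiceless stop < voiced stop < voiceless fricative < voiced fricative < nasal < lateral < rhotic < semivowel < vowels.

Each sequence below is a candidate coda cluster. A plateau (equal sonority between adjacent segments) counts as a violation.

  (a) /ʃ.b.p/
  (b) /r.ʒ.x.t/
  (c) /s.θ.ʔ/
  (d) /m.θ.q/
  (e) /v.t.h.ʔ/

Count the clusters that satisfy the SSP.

(a) sonority 3-2-1: well-formed.
(b) sonority 7-4-3-1: well-formed.
(c) sonority 3-3-1: ill-formed.
(d) sonority 5-3-1: well-formed.
(e) sonority 4-1-3-1: ill-formed.

3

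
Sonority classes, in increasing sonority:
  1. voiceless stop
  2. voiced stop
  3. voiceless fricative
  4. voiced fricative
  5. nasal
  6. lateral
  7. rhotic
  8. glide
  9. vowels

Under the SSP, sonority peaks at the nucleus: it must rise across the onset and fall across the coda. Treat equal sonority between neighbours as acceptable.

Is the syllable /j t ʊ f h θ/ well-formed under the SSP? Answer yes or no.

no

Onset: /j/ is a glide (sonority 8), /t/ is a voiceless stop (sonority 1); then the nucleus /ʊ/ (sonority 9).
Onset profile 8-1-9 — does not rise throughout.
Coda: /f/ is a voiceless fricative (sonority 3), /h/ is a voiceless fricative (sonority 3), /θ/ is a voiceless fricative (sonority 3).
Coda profile 9-3-3-3 — falls from the nucleus.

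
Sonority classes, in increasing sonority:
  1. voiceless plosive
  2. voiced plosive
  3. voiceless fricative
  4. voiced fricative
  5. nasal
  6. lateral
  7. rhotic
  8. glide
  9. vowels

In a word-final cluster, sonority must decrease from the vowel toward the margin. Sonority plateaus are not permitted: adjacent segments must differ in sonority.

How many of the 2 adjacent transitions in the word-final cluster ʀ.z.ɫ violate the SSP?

/ʀ/: rhotic = 7.
/z/: voiced fricative = 4.
/ɫ/: lateral = 6.
/ʀ/→/z/: 7→4 (falls) — ok.
/z/→/ɫ/: 4→6 (does not fall) — violation.

1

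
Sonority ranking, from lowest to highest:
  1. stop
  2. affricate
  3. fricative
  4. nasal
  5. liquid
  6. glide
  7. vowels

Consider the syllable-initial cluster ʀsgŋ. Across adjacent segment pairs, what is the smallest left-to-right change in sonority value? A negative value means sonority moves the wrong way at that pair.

-2

/ʀ/ is a liquid (sonority 5).
/s/ is a fricative (sonority 3).
/g/ is a stop (sonority 1).
/ŋ/ is a nasal (sonority 4).
/ʀ/→/s/: change -2.
/s/→/g/: change -2.
/g/→/ŋ/: change +3.
Minimum = -2.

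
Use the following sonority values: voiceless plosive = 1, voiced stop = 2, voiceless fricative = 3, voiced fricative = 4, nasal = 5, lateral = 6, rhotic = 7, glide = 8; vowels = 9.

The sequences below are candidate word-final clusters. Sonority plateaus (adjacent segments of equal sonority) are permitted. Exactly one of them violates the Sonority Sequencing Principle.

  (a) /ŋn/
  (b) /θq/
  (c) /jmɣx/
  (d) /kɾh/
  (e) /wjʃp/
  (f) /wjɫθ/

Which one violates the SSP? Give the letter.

(a) 5-5 → obeys
(b) 3-1 → obeys
(c) 8-5-4-3 → obeys
(d) 1-7-3 → violates
(e) 8-8-3-1 → obeys
(f) 8-8-6-3 → obeys

d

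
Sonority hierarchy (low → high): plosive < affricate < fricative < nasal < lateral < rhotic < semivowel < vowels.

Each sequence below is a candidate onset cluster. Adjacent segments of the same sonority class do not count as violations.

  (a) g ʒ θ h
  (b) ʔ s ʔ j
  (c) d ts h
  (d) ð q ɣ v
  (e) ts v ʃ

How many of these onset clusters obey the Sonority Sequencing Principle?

(a) sonority 1-3-3-3: well-formed.
(b) sonority 1-3-1-7: ill-formed.
(c) sonority 1-2-3: well-formed.
(d) sonority 3-1-3-3: ill-formed.
(e) sonority 2-3-3: well-formed.

3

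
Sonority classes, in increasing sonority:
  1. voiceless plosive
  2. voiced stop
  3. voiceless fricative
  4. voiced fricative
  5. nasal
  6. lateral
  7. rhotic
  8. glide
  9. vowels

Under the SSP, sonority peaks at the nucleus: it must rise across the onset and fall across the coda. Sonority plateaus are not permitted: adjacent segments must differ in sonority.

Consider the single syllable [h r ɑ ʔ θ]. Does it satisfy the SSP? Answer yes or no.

no

Onset: /h/ is a voiceless fricative (sonority 3), /r/ is a rhotic (sonority 7); then the nucleus /ɑ/ (sonority 9).
Onset profile 3-7-9 — rises to the nucleus.
Coda: /ʔ/ is a voiceless plosive (sonority 1), /θ/ is a voiceless fricative (sonority 3).
Coda profile 9-1-3 — does not strictly fall throughout.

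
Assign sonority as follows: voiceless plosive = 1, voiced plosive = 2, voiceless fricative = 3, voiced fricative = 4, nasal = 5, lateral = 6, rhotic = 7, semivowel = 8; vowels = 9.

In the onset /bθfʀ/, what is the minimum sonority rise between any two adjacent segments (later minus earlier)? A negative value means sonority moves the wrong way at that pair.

/b/: voiced plosive = 2.
/θ/: voiceless fricative = 3.
/f/: voiceless fricative = 3.
/ʀ/: rhotic = 7.
/b/→/θ/: change +1.
/θ/→/f/: change +0.
/f/→/ʀ/: change +4.
Minimum = 0.

0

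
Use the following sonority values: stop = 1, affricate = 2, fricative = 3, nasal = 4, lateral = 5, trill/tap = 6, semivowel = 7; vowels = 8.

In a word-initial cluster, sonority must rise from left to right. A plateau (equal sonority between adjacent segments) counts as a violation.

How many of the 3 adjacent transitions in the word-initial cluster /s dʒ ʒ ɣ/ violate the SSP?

2

/s/ is a fricative (sonority 3).
/dʒ/ is an affricate (sonority 2).
/ʒ/ is a fricative (sonority 3).
/ɣ/ is a fricative (sonority 3).
/s/→/dʒ/: 3→2 (does not rise) — violation.
/dʒ/→/ʒ/: 2→3 (rises) — ok.
/ʒ/→/ɣ/: 3→3 (plateau) — violation.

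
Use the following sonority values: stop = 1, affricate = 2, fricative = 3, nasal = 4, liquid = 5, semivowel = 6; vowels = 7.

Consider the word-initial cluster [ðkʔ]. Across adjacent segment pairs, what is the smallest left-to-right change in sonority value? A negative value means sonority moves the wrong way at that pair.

-2

/ð/ — fricative, sonority 3.
/k/ — stop, sonority 1.
/ʔ/ — stop, sonority 1.
/ð/→/k/: change -2.
/k/→/ʔ/: change +0.
Minimum = -2.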